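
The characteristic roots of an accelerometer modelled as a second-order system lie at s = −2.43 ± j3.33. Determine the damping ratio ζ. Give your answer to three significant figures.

The poles are at −σ ± jω_d with σ = 2.43 and ω_d = 3.33, so ω_n = √(σ²+ω_d²) = 4.12 rad/s and ζ = σ/ω_n = 0.589.

ζ ≈ 0.589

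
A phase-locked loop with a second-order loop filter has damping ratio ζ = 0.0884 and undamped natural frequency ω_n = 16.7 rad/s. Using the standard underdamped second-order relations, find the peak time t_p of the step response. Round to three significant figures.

The damped frequency is ω_d = ω_n√(1−ζ²) = 16.7·√(1−0.00781) = 16.6 rad/s.
Peak time t_p = π/ω_d = π/16.6 = 0.189 s.

t_p ≈ 0.189 s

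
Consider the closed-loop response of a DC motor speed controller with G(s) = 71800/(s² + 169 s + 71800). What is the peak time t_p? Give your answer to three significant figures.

t_p ≈ 0.0124 s

Comparing the denominator to s² + 2ζω_n s + ω_n²: ω_n = √71800 = 268 rad/s, and 2ζω_n = 169 so ζ = 169/(2·268) = 0.315.
ω_d = 268·√(1 − 0.315²) = 254 rad/s. Then t_p = π/ω_d = 0.0124 s.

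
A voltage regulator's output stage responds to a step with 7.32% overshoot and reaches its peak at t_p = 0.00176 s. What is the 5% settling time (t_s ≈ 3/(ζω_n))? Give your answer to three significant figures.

t_s ≈ 0.00202 s

The overshoot fixes ζ = −ln(OS)/√(π²+ln²(OS)) = 0.640.
From t_p = π/ω_d, ω_d = π/0.00176 = 1780 rad/s, so ω_n = ω_d/√(1−ζ²) = 2320 rad/s.
t_s ≈ 3/(ζω_n) = 3/(0.640·2320) = 0.00202 s.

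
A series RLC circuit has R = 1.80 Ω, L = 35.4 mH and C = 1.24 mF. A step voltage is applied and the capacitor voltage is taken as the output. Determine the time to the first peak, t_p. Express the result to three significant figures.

For a series RLC circuit (capacitor voltage as output), ω_n = 1/√(LC) = 1/√(35.4 mH · 1.24 mF) = 151 rad/s.
ζ = (R/2)·√(C/L) = (1.80/2)·√(1.24 mF/35.4 mH) = 0.168.
ω_d = ω_n√(1−ζ²) = 149 rad/s. t_p = π/ω_d = 0.0211 s.

t_p ≈ 0.0211 s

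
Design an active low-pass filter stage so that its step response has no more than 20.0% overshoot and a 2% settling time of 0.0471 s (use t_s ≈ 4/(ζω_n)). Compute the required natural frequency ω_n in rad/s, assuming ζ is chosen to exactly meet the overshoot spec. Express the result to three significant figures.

ζ = −ln(OS)/√(π² + (ln OS)²). With OS = 0.200, ln OS = −1.609 and ζ = 1.609/3.530 = 0.456.
From t_s ≈ 4/(ζω_n): ω_n = 4/(ζ·t_s) = 4/(0.456·0.0471) = 186 rad/s.

ω_n ≈ 186 rad/s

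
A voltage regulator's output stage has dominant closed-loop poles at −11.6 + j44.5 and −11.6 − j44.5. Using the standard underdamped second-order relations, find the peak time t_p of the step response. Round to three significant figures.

t_p ≈ 0.0706 s

t_p = π/ω_d with ω_d = 44.5 (the imaginary part), so t_p = 0.0706 s.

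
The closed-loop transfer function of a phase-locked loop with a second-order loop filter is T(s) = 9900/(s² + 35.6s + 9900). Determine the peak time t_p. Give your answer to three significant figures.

t_p ≈ 0.0321 s

Comparing the denominator to s² + 2ζω_n s + ω_n²: ω_n = √9900 = 99.5 rad/s, and 2ζω_n = 35.6 so ζ = 35.6/(2·99.5) = 0.179.
The damped frequency ω_d = ω_n√(1−ζ²) = 97.9 rad/s. Then t_p = π/ω_d = 0.0321 s.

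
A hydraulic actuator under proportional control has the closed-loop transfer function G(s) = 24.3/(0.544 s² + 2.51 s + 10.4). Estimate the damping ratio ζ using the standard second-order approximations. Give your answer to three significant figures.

ζ ≈ 0.528

Dividing through by 0.544: denominator becomes s² + 4.614 s + 19.12.
So ω_n = √19.12 = 4.37 rad/s and ζ = 4.614/(2·4.37) = 0.528.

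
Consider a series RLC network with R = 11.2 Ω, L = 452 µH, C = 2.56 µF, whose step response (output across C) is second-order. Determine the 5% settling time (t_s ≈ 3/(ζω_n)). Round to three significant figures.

t_s ≈ 0.000242 s

For a series RLC circuit (capacitor voltage as output), ω_n = 1/√(LC) = 1/√(452 µH · 2.56 µF) = 29400 rad/s.
ζ = (R/2)·√(C/L) = (11.2/2)·√(2.56 µF/452 µH) = 0.421.
t_s ≈ 3/(ζω_n) = 0.000242 s.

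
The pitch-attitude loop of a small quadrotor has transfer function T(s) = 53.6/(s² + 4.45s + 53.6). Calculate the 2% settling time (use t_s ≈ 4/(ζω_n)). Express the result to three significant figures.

t_s ≈ 1.80 s

Matching coefficients with s² + 2ζω_n s + ω_n² gives ω_n² = 53.6 ⇒ ω_n = 7.32 rad/s, and ζ = 4.45/(2ω_n) = 0.304.
t_s ≈ 4/(ζω_n) = 4/(0.304·7.32) = 1.80 s.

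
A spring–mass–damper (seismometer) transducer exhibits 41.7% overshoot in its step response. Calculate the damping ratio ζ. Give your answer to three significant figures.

ζ ≈ 0.268

ζ = −ln(OS)/√(π² + (ln OS)²). With OS = 0.417, ln OS = −0.8747 and ζ = 0.8747/3.261 = 0.268.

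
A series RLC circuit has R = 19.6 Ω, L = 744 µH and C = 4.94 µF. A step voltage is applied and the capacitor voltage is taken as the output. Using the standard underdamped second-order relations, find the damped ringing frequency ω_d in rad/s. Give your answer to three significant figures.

For a series RLC circuit (capacitor voltage as output), ω_n = 1/√(LC) = 1/√(744 µH · 4.94 µF) = 16500 rad/s.
ζ = (R/2)·√(C/L) = (19.6/2)·√(4.94 µF/744 µH) = 0.799.
ω_d = 16500·√(1 − 0.799²) = 9930 rad/s.

ω_d ≈ 9930 rad/s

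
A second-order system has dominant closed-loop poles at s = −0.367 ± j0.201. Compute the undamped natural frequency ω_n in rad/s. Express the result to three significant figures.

The poles are at −σ ± jω_d with σ = 0.367 and ω_d = 0.201, so ω_n = √(σ²+ω_d²) = 0.418 rad/s and ζ = σ/ω_n = 0.877.

ω_n ≈ 0.418 rad/s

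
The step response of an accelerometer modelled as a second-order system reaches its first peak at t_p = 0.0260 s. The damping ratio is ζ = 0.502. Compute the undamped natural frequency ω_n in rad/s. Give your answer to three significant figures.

ω_n ≈ 140 rad/s

Peak time t_p = π/ω_d, so ω_d = π/t_p = π/0.0260 = 121 rad/s.
ω_n = ω_d/√(1−ζ²) = 121/√0.748 = 140 rad/s.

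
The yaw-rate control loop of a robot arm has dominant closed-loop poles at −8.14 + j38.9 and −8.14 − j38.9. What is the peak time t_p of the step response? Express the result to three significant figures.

t_p = π/ω_d with ω_d = 38.9 (the imaginary part), so t_p = 0.0808 s.

t_p ≈ 0.0808 s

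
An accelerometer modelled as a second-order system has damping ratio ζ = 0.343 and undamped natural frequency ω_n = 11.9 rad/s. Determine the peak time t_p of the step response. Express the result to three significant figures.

t_p ≈ 0.281 s

The damped frequency is ω_d = ω_n√(1−ζ²) = 11.9·√(1−0.118) = 11.2 rad/s.
Peak time t_p = π/ω_d = π/11.2 = 0.281 s.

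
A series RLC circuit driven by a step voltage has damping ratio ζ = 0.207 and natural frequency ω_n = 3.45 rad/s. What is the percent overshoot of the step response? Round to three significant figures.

%OS ≈ 51.4%

For an underdamped second-order system, %OS = 100·exp(−πζ/√(1−ζ²)).
πζ/√(1−ζ²) = π·0.207/√(1−0.0428) = 0.6647, so %OS = 100·e^(−0.6647) = 51.4%.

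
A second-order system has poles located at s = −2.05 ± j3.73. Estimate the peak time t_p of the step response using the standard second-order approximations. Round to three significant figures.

t_p = π/ω_d with ω_d = 3.73 (the imaginary part), so t_p = 0.842 s.

t_p ≈ 0.842 s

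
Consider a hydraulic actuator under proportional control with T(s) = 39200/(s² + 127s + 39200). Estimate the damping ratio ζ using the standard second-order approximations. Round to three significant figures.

Matching coefficients with s² + 2ζω_n s + ω_n² gives ω_n² = 39200 ⇒ ω_n = 198 rad/s, and ζ = 127/(2ω_n) = 0.321.

ζ ≈ 0.321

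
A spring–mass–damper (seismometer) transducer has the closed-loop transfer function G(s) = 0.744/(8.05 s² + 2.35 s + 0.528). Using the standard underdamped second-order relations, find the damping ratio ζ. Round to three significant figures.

Dividing through by 8.05: denominator becomes s² + 0.2919 s + 0.06559.
So ω_n = √0.06559 = 0.256 rad/s and ζ = 0.2919/(2·0.256) = 0.570.

ζ ≈ 0.570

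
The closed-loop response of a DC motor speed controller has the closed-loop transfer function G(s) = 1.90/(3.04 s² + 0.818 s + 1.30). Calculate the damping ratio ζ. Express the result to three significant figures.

ζ ≈ 0.206

Dividing through by 3.04: denominator becomes s² + 0.2691 s + 0.4276.
So ω_n = √0.4276 = 0.654 rad/s and ζ = 0.2691/(2·0.654) = 0.206.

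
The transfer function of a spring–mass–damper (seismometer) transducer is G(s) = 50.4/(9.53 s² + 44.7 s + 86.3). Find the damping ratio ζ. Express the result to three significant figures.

Dividing through by 9.53: denominator becomes s² + 4.690 s + 9.056.
So ω_n = √9.056 = 3.01 rad/s and ζ = 4.690/(2·3.01) = 0.779.

ζ ≈ 0.779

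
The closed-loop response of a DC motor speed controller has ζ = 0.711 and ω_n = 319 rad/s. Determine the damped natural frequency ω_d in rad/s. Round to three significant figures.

ω_d ≈ 224 rad/s

ω_d = ω_n√(1−ζ²) = 319·√0.494 = 224 rad/s.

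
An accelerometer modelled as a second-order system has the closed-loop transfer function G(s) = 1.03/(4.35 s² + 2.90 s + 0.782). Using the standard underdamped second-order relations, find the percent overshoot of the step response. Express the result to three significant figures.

%OS ≈ 1.84%

Dividing through by 4.35: denominator becomes s² + 0.6667 s + 0.1798.
So ω_n = √0.1798 = 0.424 rad/s and ζ = 0.6667/(2·0.424) = 0.786.
Overshoot: exp(−π·0.786/√(1−0.786²)) = 0.0184, i.e. 1.84%.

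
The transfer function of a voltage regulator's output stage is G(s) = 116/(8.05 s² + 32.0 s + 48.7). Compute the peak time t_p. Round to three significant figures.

Dividing through by 8.05: denominator becomes s² + 3.975 s + 6.050.
So ω_n = √6.050 = 2.46 rad/s and ζ = 3.975/(2·2.46) = 0.808.
ω_d = ω_n√(1−ζ²) = 1.45 rad/s. t_p = π/ω_d = 2.17 s.

t_p ≈ 2.17 s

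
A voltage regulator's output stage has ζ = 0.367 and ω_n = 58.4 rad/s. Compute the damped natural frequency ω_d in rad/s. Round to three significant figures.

ω_d = ω_n√(1−ζ²) = 58.4·√0.865 = 54.3 rad/s.

ω_d ≈ 54.3 rad/s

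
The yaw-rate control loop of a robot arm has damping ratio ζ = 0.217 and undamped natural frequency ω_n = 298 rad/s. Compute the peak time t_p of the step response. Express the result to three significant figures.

The damped frequency is ω_d = ω_n√(1−ζ²) = 298·√(1−0.0471) = 291 rad/s.
Peak time t_p = π/ω_d = π/291 = 0.0108 s.

t_p ≈ 0.0108 s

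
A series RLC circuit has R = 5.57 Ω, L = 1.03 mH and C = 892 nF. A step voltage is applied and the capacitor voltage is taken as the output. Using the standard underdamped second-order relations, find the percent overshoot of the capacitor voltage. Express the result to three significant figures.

For a series RLC circuit (capacitor voltage as output), ω_n = 1/√(LC) = 1/√(1.03 mH · 892 nF) = 33000 rad/s.
ζ = (R/2)·√(C/L) = (5.57/2)·√(892 nF/1.03 mH) = 0.0820.
%OS = 100 e^{−πζ/√(1−ζ²)} with ζ = 0.0820 gives 77.2%.

%OS ≈ 77.2%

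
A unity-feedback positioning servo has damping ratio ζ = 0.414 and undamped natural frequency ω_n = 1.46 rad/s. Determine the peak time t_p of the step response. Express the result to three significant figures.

The damped frequency is ω_d = ω_n√(1−ζ²) = 1.46·√(1−0.171) = 1.33 rad/s.
Peak time t_p = π/ω_d = π/1.33 = 2.36 s.

t_p ≈ 2.36 s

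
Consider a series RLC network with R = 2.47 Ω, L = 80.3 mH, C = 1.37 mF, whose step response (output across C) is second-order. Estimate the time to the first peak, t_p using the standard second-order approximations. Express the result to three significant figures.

For a series RLC circuit (capacitor voltage as output), ω_n = 1/√(LC) = 1/√(80.3 mH · 1.37 mF) = 95.3 rad/s.
ζ = (R/2)·√(C/L) = (2.47/2)·√(1.37 mF/80.3 mH) = 0.161.
ω_d = ω_n√(1−ζ²) = 94.1 rad/s. t_p = π/ω_d = 0.0334 s.

t_p ≈ 0.0334 s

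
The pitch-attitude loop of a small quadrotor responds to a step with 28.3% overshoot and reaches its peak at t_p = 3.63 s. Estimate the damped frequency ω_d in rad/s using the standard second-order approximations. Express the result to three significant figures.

t_p = π/ω_d, so ω_d = π/3.63 = 0.865 rad/s.

ω_d ≈ 0.865 rad/s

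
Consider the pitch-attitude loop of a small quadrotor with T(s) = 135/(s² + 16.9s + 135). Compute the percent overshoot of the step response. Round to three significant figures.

ω_n = √135 = 11.6 rad/s; ζ = 16.9/(2·11.6) = 0.727.
%OS = 100 e^{−πζ/√(1−ζ²)} with ζ = 0.727 gives 3.58%.

%OS ≈ 3.58%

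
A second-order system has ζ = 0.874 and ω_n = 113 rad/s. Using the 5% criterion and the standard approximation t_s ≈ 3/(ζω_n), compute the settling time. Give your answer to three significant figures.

t_s ≈ 3/(ζω_n) = 3/(0.874 × 113) = 0.0304 s.

t_s ≈ 0.0304 s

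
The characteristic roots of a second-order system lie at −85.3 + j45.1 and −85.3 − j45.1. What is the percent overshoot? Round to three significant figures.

|pole| = ω_n = √(85.3² + 45.1²) = 96.5 rad/s; ζ = cos θ = σ/ω_n = 0.884.
%OS = 100 e^{−πζ/√(1−ζ²)} with ζ = 0.884 gives 0.263%.

%OS ≈ 0.263%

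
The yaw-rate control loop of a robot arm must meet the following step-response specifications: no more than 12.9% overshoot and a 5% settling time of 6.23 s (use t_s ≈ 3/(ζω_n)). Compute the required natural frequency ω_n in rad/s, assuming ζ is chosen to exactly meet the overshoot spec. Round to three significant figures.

Inverting the overshoot relation: ζ = |ln 0.129|/√(π² + ln²0.129) = 0.546.
From t_s ≈ 3/(ζω_n): ω_n = 3/(ζ·t_s) = 3/(0.546·6.23) = 0.882 rad/s.

ω_n ≈ 0.882 rad/s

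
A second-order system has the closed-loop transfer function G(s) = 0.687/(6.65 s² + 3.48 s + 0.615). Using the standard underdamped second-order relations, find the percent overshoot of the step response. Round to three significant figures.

%OS ≈ 0.497%

Dividing through by 6.65: denominator becomes s² + 0.5233 s + 0.09248.
So ω_n = √0.09248 = 0.304 rad/s and ζ = 0.5233/(2·0.304) = 0.860.
%OS = 100·exp(−πζ/√(1−ζ²)) = 0.497%.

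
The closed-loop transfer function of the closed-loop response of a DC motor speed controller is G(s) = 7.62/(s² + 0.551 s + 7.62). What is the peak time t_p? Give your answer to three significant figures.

Comparing the denominator to s² + 2ζω_n s + ω_n²: ω_n = √7.62 = 2.76 rad/s, and 2ζω_n = 0.551 so ζ = 0.551/(2·2.76) = 0.0998.
ω_d = 2.76·√(1 − 0.0998²) = 2.75 rad/s. Then t_p = π/ω_d = 1.14 s.

t_p ≈ 1.14 s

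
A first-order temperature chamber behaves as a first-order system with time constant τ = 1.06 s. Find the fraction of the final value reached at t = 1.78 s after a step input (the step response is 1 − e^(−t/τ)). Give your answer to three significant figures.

y/y_∞ ≈ 0.813

y(t)/y_∞ = 1 − e^(−t/τ) = 1 − e^(−1.78/1.06) = 1 − e^(−1.68) = 0.813.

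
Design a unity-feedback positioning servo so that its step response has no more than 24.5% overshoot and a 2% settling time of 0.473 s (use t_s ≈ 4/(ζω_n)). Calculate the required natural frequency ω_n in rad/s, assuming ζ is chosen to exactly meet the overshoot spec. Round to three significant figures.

ζ = −ln(OS)/√(π² + (ln OS)²). With OS = 0.245, ln OS = −1.406 and ζ = 1.406/3.442 = 0.409.
From t_s ≈ 4/(ζω_n): ω_n = 4/(ζ·t_s) = 4/(0.409·0.473) = 20.7 rad/s.

ω_n ≈ 20.7 rad/s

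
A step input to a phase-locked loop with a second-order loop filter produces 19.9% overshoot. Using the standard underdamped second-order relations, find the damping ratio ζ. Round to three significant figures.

ζ ≈ 0.457

ζ = −ln(OS)/√(π² + (ln OS)²). With OS = 0.199, ln OS = −1.614 and ζ = 1.614/3.532 = 0.457.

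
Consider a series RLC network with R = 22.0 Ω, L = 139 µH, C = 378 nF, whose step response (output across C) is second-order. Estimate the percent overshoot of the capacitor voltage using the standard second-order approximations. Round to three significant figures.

%OS ≈ 11.1%

For a series RLC circuit (capacitor voltage as output), ω_n = 1/√(LC) = 1/√(139 µH · 378 nF) = 138000 rad/s.
ζ = (R/2)·√(C/L) = (22.0/2)·√(378 nF/139 µH) = 0.574.
%OS = 100 e^{−πζ/√(1−ζ²)} with ζ = 0.574 gives 11.1%.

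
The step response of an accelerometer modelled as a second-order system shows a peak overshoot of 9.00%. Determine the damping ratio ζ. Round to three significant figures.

ζ ≈ 0.608

Inverting the overshoot relation: ζ = |ln 0.0900|/√(π² + ln²0.0900) = 0.608.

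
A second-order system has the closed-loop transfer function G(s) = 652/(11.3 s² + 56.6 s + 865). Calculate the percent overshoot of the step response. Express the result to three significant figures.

%OS ≈ 39.1%

Dividing through by 11.3: denominator becomes s² + 5.009 s + 76.55.
So ω_n = √76.55 = 8.75 rad/s and ζ = 5.009/(2·8.75) = 0.286.
%OS = 100·exp(−πζ/√(1−ζ²)) = 39.1%.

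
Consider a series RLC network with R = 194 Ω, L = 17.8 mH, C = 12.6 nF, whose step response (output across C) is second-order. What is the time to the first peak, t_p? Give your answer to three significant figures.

t_p ≈ 0.0000472 s

For a series RLC circuit (capacitor voltage as output), ω_n = 1/√(LC) = 1/√(17.8 mH · 12.6 nF) = 66800 rad/s.
ζ = (R/2)·√(C/L) = (194/2)·√(12.6 nF/17.8 mH) = 0.0816.
ω_d = 66800·√(1 − 0.0816²) = 66600 rad/s. t_p = π/ω_d = 0.0000472 s.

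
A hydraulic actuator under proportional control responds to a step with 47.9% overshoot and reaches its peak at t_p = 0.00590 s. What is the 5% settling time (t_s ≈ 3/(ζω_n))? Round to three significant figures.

From the overshoot, ζ = −ln(OS)/√(π²+ln²(OS)) = 0.228.
From t_p = π/ω_d, ω_d = π/0.00590 = 532 rad/s, so ω_n = ω_d/√(1−ζ²) = 547 rad/s.
t_s ≈ 3/(ζω_n) = 3/(0.228·547) = 0.0240 s.

t_s ≈ 0.0240 s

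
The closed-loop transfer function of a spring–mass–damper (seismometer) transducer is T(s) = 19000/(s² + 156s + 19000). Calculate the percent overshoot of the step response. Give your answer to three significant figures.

ω_n = √19000 = 138 rad/s; ζ = 156/(2·138) = 0.566.
Overshoot: exp(−π·0.566/√(1−0.566²)) = 0.116, i.e. 11.6%.

%OS ≈ 11.6%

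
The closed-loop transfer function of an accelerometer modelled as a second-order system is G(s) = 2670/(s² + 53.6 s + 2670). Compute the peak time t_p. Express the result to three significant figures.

Comparing the denominator to s² + 2ζω_n s + ω_n²: ω_n = √2670 = 51.7 rad/s, and 2ζω_n = 53.6 so ζ = 53.6/(2·51.7) = 0.519.
The damped frequency ω_d = ω_n√(1−ζ²) = 44.2 rad/s. Then t_p = π/ω_d = 0.0711 s.

t_p ≈ 0.0711 s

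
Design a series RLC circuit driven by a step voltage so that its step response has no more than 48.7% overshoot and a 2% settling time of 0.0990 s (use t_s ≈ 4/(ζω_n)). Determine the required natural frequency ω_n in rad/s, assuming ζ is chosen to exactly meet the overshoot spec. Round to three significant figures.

ζ = −ln(OS)/√(π² + (ln OS)²). With OS = 0.487, ln OS = −0.7195 and ζ = 0.7195/3.223 = 0.223.
Then ω_n = 4/(ζ t_s) = 4/(0.223 × 0.0990) = 181 rad/s.

ω_n ≈ 181 rad/s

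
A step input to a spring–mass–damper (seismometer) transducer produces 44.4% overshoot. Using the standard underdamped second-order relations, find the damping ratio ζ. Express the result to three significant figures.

ζ ≈ 0.250

From %OS = 100·exp(−πζ/√(1−ζ²)), invert to get ζ = −ln(OS)/√(π² + ln²(OS)) with OS = 0.444.
−ln 0.444 = 0.8119, so ζ = 0.8119/√(π² + 0.6592) = 0.250.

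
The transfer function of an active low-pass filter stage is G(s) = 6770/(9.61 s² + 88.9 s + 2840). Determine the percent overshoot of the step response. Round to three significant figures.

%OS ≈ 41.6%

Dividing through by 9.61: denominator becomes s² + 9.251 s + 295.5.
So ω_n = √295.5 = 17.2 rad/s and ζ = 9.251/(2·17.2) = 0.269.
Overshoot: exp(−π·0.269/√(1−0.269²)) = 0.416, i.e. 41.6%.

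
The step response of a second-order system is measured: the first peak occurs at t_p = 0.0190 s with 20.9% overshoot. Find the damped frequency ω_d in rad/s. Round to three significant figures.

ω_d ≈ 165 rad/s

t_p = π/ω_d, so ω_d = π/0.0190 = 165 rad/s.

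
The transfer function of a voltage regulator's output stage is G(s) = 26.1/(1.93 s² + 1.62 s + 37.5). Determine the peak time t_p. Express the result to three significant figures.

Dividing through by 1.93: denominator becomes s² + 0.8394 s + 19.43.
So ω_n = √19.43 = 4.41 rad/s and ζ = 0.8394/(2·4.41) = 0.0952.
The damped frequency ω_d = ω_n√(1−ζ²) = 4.39 rad/s. t_p = π/ω_d = 0.716 s.

t_p ≈ 0.716 s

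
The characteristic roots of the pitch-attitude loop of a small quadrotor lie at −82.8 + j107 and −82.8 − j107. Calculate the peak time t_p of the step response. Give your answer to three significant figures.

t_p ≈ 0.0294 s

t_p = π/ω_d with ω_d = 107 (the imaginary part), so t_p = 0.0294 s.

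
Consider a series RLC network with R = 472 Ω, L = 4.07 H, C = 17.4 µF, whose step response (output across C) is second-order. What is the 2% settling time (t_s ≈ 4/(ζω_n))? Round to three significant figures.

t_s ≈ 0.0690 s

For a series RLC circuit (capacitor voltage as output), ω_n = 1/√(LC) = 1/√(4.07 H · 17.4 µF) = 119 rad/s.
ζ = (R/2)·√(C/L) = (472/2)·√(17.4 µF/4.07 H) = 0.488.
t_s ≈ 4/(ζω_n) = 0.0690 s.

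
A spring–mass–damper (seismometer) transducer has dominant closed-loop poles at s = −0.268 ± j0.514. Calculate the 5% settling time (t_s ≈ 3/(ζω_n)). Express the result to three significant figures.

t_s ≈ 11.2 s

For poles at −σ ± jω_d, ζω_n = σ = 0.268, so t_s ≈ 3/σ = 11.2 s.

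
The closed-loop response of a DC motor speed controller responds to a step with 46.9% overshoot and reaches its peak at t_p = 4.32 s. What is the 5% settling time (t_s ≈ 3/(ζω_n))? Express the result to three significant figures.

t_s ≈ 17.1 s

From the overshoot, ζ = −ln(OS)/√(π²+ln²(OS)) = 0.234.
t_p = π/ω_d ⇒ ω_d = 0.727 rad/s; then ω_n = ω_d/√(1−ζ²) = 0.748 rad/s.
t_s ≈ 3/(ζω_n) = 3/(0.234·0.748) = 17.1 s.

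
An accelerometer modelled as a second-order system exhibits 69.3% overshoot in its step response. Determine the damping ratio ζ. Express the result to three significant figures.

Inverting the overshoot relation: ζ = |ln 0.693|/√(π² + ln²0.693) = 0.116.

ζ ≈ 0.116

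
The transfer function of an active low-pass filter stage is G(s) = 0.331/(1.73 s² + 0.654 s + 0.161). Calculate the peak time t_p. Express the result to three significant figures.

Dividing through by 1.73: denominator becomes s² + 0.3780 s + 0.09306.
So ω_n = √0.09306 = 0.305 rad/s and ζ = 0.3780/(2·0.305) = 0.620.
ω_d = ω_n√(1−ζ²) = 0.239 rad/s. t_p = π/ω_d = 13.1 s.

t_p ≈ 13.1 s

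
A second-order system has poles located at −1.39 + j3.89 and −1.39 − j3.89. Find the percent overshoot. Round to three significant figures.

With σ = 1.39, ω_d = 3.89: ω_n = √(σ²+ω_d²) = 4.13 rad/s, ζ = σ/ω_n = 0.336.
Overshoot: exp(−π·0.336/√(1−0.336²)) = 0.325, i.e. 32.5%.

%OS ≈ 32.5%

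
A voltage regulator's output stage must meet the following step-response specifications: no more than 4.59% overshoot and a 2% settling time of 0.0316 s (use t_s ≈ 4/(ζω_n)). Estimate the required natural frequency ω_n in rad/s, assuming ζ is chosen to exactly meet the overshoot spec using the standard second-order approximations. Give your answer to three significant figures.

From %OS = 100·exp(−πζ/√(1−ζ²)), invert to get ζ = −ln(OS)/√(π² + ln²(OS)) with OS = 0.0459.
−ln 0.0459 = 3.081, so ζ = 3.081/√(π² + 9.494) = 0.700.
Then ω_n = 4/(ζ t_s) = 4/(0.700 × 0.0316) = 181 rad/s.

ω_n ≈ 181 rad/s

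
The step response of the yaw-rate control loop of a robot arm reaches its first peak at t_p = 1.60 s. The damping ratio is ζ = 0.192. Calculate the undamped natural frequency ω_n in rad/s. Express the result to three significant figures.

ω_n ≈ 2.00 rad/s

Peak time t_p = π/ω_d, so ω_d = π/t_p = π/1.60 = 1.96 rad/s.
ω_n = ω_d/√(1−ζ²) = 1.96/√0.963 = 2.00 rad/s.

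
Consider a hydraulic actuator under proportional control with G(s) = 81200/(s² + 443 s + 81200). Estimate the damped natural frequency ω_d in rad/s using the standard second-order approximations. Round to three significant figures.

ω_d ≈ 179 rad/s

Matching coefficients with s² + 2ζω_n s + ω_n² gives ω_n² = 81200 ⇒ ω_n = 285 rad/s, and ζ = 443/(2ω_n) = 0.777.
ω_d = 285·√(1 − 0.777²) = 179 rad/s.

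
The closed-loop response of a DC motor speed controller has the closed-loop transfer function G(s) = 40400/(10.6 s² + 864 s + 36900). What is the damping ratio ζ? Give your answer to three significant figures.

Dividing through by 10.6: denominator becomes s² + 81.51 s + 3481.
So ω_n = √3481 = 59.0 rad/s and ζ = 81.51/(2·59.0) = 0.691.

ζ ≈ 0.691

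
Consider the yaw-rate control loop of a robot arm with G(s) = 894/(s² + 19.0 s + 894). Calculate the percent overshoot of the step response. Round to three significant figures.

ω_n = √894 = 29.9 rad/s; ζ = 19.0/(2·29.9) = 0.318.
%OS = 100 e^{−πζ/√(1−ζ²)} with ζ = 0.318 gives 34.9%.

%OS ≈ 34.9%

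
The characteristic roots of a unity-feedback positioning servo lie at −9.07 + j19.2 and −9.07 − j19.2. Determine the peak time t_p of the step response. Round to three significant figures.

t_p ≈ 0.164 s

t_p = π/ω_d with ω_d = 19.2 (the imaginary part), so t_p = 0.164 s.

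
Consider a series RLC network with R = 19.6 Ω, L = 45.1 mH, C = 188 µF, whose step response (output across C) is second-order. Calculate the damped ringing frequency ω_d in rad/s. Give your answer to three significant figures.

ω_d ≈ 266 rad/s

For a series RLC circuit (capacitor voltage as output), ω_n = 1/√(LC) = 1/√(45.1 mH · 188 µF) = 343 rad/s.
ζ = (R/2)·√(C/L) = (19.6/2)·√(188 µF/45.1 mH) = 0.633.
The damped frequency ω_d = ω_n√(1−ζ²) = 266 rad/s.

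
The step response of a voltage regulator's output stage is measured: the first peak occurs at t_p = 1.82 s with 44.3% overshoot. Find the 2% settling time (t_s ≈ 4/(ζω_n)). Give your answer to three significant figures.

ζ from %OS: ζ = |ln 0.443|/√(π²+ln²0.443) = 0.251.
t_p = π/ω_d ⇒ ω_d = 1.73 rad/s; then ω_n = ω_d/√(1−ζ²) = 1.78 rad/s.
t_s ≈ 4/(ζω_n) = 4/(0.251·1.78) = 8.94 s.

t_s ≈ 8.94 s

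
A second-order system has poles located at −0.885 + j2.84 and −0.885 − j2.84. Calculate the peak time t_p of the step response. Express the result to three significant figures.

t_p = π/ω_d with ω_d = 2.84 (the imaginary part), so t_p = 1.11 s.

t_p ≈ 1.11 s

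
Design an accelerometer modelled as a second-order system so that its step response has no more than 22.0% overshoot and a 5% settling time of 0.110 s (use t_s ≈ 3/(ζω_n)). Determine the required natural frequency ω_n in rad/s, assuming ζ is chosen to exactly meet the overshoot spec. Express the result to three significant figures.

Inverting the overshoot relation: ζ = |ln 0.220|/√(π² + ln²0.220) = 0.434.
Then ω_n = 3/(ζ t_s) = 3/(0.434 × 0.110) = 62.8 rad/s.

ω_n ≈ 62.8 rad/s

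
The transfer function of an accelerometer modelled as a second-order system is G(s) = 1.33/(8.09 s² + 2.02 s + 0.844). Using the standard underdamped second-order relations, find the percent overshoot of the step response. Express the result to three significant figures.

Dividing through by 8.09: denominator becomes s² + 0.2497 s + 0.1043.
So ω_n = √0.1043 = 0.323 rad/s and ζ = 0.2497/(2·0.323) = 0.387.
Overshoot: exp(−π·0.387/√(1−0.387²)) = 0.268, i.e. 26.8%.

%OS ≈ 26.8%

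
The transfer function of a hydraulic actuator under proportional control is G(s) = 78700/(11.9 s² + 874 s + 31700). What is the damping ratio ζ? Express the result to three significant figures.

Dividing through by 11.9: denominator becomes s² + 73.45 s + 2664.
So ω_n = √2664 = 51.6 rad/s and ζ = 73.45/(2·51.6) = 0.712.

ζ ≈ 0.712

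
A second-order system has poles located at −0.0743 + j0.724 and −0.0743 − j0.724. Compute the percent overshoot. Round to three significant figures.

The poles are at −σ ± jω_d with σ = 0.0743 and ω_d = 0.724, so ω_n = √(σ²+ω_d²) = 0.728 rad/s and ζ = σ/ω_n = 0.102.
%OS = 100 e^{−πζ/√(1−ζ²)} with ζ = 0.102 gives 72.4%.

%OS ≈ 72.4%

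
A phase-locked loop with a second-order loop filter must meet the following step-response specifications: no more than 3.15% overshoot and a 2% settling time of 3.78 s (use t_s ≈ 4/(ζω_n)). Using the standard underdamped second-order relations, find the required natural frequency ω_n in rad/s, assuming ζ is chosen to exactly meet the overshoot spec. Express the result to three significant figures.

ζ = −ln(OS)/√(π² + (ln OS)²). With OS = 0.0315, ln OS = −3.458 and ζ = 3.458/4.672 = 0.740.
Then ω_n = 4/(ζ t_s) = 4/(0.740 × 3.78) = 1.43 rad/s.

ω_n ≈ 1.43 rad/s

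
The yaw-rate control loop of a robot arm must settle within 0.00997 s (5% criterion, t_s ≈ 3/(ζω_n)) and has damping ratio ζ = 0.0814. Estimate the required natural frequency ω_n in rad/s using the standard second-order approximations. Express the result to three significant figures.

ω_n ≈ 3700 rad/s

Rearranging t_s ≈ 3/(ζω_n) gives ω_n = 3/(ζ·t_s) = 3/(0.0814 × 0.00997) = 3700 rad/s.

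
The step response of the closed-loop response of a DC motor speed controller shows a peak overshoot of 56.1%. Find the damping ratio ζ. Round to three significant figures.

ζ ≈ 0.181

ζ = −ln(OS)/√(π² + (ln OS)²). With OS = 0.561, ln OS = −0.5780 and ζ = 0.5780/3.194 = 0.181.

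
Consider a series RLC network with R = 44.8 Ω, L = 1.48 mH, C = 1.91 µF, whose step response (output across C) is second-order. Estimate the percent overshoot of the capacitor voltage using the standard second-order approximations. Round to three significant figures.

For a series RLC circuit (capacitor voltage as output), ω_n = 1/√(LC) = 1/√(1.48 mH · 1.91 µF) = 18800 rad/s.
ζ = (R/2)·√(C/L) = (44.8/2)·√(1.91 µF/1.48 mH) = 0.805.
%OS = 100 e^{−πζ/√(1−ζ²)} with ζ = 0.805 gives 1.41%.

%OS ≈ 1.41%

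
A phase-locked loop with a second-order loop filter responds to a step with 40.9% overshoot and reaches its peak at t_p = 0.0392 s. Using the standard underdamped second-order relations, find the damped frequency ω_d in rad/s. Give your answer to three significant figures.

t_p = π/ω_d, so ω_d = π/0.0392 = 80.1 rad/s.

ω_d ≈ 80.1 rad/s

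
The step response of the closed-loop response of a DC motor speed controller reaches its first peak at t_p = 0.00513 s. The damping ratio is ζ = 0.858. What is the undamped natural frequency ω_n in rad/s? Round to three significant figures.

ω_n ≈ 1190 rad/s

Peak time t_p = π/ω_d, so ω_d = π/t_p = π/0.00513 = 612 rad/s.
ω_n = ω_d/√(1−ζ²) = 612/√0.264 = 1190 rad/s.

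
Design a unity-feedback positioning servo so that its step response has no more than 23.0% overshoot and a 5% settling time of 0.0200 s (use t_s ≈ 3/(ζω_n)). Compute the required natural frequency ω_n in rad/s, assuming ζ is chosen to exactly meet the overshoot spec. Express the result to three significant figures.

Inverting the overshoot relation: ζ = |ln 0.230|/√(π² + ln²0.230) = 0.424.
Then ω_n = 3/(ζ t_s) = 3/(0.424 × 0.0200) = 354 rad/s.

ω_n ≈ 354 rad/s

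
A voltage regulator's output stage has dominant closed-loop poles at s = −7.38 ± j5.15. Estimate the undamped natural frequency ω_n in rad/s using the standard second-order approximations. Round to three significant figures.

With σ = 7.38, ω_d = 5.15: ω_n = √(σ²+ω_d²) = 9.00 rad/s, ζ = σ/ω_n = 0.820.

ω_n ≈ 9.00 rad/s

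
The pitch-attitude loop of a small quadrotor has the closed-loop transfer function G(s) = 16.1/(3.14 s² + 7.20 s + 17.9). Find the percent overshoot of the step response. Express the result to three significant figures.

Dividing through by 3.14: denominator becomes s² + 2.293 s + 5.701.
So ω_n = √5.701 = 2.39 rad/s and ζ = 2.293/(2·2.39) = 0.480.
%OS = 100 e^{−πζ/√(1−ζ²)} with ζ = 0.480 gives 17.9%.

%OS ≈ 17.9%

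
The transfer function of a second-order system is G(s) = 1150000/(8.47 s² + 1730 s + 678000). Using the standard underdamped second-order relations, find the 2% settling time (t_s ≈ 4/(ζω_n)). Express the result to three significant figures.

Dividing through by 8.47: denominator becomes s² + 204.3 s + 80050.
So ω_n = √80050 = 283 rad/s and ζ = 204.3/(2·283) = 0.361.
t_s ≈ 4/(ζω_n) = 0.0392 s.

t_s ≈ 0.0392 s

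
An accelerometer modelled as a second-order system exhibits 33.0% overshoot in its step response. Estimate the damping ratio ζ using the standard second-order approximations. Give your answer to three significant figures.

ζ = −ln(OS)/√(π² + (ln OS)²). With OS = 0.330, ln OS = −1.109 and ζ = 1.109/3.331 = 0.333.

ζ ≈ 0.333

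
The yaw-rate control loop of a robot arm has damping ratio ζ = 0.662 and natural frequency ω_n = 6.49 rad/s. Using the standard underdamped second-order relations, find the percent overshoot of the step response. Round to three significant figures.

%OS ≈ 6.24%

For an underdamped second-order system, %OS = 100·exp(−πζ/√(1−ζ²)).
πζ/√(1−ζ²) = π·0.662/√(1−0.438) = 2.775, so %OS = 100·e^(−2.775) = 6.24%.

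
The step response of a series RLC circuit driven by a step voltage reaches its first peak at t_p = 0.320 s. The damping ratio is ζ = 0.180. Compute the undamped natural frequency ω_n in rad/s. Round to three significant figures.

Peak time t_p = π/ω_d, so ω_d = π/t_p = π/0.320 = 9.82 rad/s.
ω_n = ω_d/√(1−ζ²) = 9.82/√0.968 = 9.98 rad/s.

ω_n ≈ 9.98 rad/s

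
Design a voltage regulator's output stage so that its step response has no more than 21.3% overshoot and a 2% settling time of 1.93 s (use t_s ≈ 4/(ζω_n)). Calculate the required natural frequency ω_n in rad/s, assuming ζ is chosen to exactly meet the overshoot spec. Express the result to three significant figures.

Inverting the overshoot relation: ζ = |ln 0.213|/√(π² + ln²0.213) = 0.442.
Then ω_n = 4/(ζ t_s) = 4/(0.442 × 1.93) = 4.69 rad/s.

ω_n ≈ 4.69 rad/s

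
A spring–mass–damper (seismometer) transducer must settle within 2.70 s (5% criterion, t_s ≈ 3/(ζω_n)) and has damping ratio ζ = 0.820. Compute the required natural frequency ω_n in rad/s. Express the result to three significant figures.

ω_n ≈ 1.36 rad/s

Rearranging t_s ≈ 3/(ζω_n) gives ω_n = 3/(ζ·t_s) = 3/(0.820 × 2.70) = 1.36 rad/s.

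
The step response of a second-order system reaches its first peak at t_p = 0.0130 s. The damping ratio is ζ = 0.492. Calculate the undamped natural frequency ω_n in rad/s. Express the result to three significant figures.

ω_n ≈ 278 rad/s

Peak time t_p = π/ω_d, so ω_d = π/t_p = π/0.0130 = 242 rad/s.
ω_n = ω_d/√(1−ζ²) = 242/√0.758 = 278 rad/s.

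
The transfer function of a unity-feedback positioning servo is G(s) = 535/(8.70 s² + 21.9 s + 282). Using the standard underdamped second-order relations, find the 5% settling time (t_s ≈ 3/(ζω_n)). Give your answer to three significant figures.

Dividing through by 8.70: denominator becomes s² + 2.517 s + 32.41.
So ω_n = √32.41 = 5.69 rad/s and ζ = 2.517/(2·5.69) = 0.221.
t_s ≈ 3/(ζω_n) = 2.38 s.

t_s ≈ 2.38 s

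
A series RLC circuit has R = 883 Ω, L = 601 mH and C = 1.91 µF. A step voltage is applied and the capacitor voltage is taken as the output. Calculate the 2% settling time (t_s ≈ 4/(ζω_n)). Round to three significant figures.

For a series RLC circuit (capacitor voltage as output), ω_n = 1/√(LC) = 1/√(601 mH · 1.91 µF) = 933 rad/s.
ζ = (R/2)·√(C/L) = (883/2)·√(1.91 µF/601 mH) = 0.787.
t_s ≈ 4/(ζω_n) = 0.00545 s.

t_s ≈ 0.00545 s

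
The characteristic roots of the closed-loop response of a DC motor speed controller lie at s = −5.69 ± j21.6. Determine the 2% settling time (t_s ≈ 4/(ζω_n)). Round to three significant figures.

t_s ≈ 0.703 s

For poles at −σ ± jω_d, ζω_n = σ = 5.69, so t_s ≈ 4/σ = 0.703 s.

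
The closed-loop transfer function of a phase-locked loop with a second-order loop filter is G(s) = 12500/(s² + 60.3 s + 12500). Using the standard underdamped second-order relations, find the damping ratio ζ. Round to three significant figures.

ζ ≈ 0.270

ω_n = √12500 = 112 rad/s; ζ = 60.3/(2·112) = 0.270.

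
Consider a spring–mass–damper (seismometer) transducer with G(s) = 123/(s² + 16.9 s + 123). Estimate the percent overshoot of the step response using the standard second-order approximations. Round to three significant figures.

ω_n = √123 = 11.1 rad/s; ζ = 16.9/(2·11.1) = 0.762.
%OS = 100·exp(−πζ/√(1−ζ²)) = 2.48%.

%OS ≈ 2.48%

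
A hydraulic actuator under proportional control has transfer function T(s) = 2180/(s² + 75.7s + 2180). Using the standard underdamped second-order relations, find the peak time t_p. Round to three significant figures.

ω_n = √2180 = 46.7 rad/s; ζ = 75.7/(2·46.7) = 0.811.
ω_d = 46.7·√(1 − 0.811²) = 27.3 rad/s. Then t_p = π/ω_d = 0.115 s.

t_p ≈ 0.115 s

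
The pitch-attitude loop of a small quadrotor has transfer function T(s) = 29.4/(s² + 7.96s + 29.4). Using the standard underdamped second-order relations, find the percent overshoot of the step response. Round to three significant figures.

Matching coefficients with s² + 2ζω_n s + ω_n² gives ω_n² = 29.4 ⇒ ω_n = 5.42 rad/s, and ζ = 7.96/(2ω_n) = 0.734.
%OS = 100·exp(−πζ/√(1−ζ²)) = 3.35%.

%OS ≈ 3.35%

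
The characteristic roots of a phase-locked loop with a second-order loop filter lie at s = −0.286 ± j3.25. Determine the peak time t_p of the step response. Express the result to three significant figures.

t_p = π/ω_d with ω_d = 3.25 (the imaginary part), so t_p = 0.967 s.

t_p ≈ 0.967 s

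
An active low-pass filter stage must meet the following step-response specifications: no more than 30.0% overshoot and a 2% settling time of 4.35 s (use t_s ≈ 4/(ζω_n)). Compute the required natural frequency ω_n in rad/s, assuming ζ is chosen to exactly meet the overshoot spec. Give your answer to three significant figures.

ω_n ≈ 2.57 rad/s

Inverting the overshoot relation: ζ = |ln 0.300|/√(π² + ln²0.300) = 0.358.
From t_s ≈ 4/(ζω_n): ω_n = 4/(ζ·t_s) = 4/(0.358·4.35) = 2.57 rad/s.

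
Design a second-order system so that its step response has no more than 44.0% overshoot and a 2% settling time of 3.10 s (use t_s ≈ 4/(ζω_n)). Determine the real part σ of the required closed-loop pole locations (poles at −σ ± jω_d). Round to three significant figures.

The settling-time spec alone fixes σ = ζω_n = 4/t_s = 4/3.10 = 1.29.
(Overshoot then fixes ζ = 0.253 and hence ω_d = σ·√(1−ζ²)/ζ = 4.94 rad/s.)

σ ≈ 1.29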